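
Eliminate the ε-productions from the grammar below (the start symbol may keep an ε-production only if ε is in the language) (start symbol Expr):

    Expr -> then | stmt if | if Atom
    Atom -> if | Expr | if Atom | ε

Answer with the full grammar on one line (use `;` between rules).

Nullable nonterminals: {Atom}.
ε ∉ L(G), so no ε-production is kept.
For each production, add variants omitting each subset of nullable occurrences: Expr → if Atom gives if Atom | if.

Expr -> then | stmt if | if Atom | if; Atom -> if | Expr | if Atom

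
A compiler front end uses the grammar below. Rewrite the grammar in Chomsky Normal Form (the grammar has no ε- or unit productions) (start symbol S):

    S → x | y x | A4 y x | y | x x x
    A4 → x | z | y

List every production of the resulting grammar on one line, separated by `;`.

S → x | X1 X2 | A4 Y1 | y | X2 Y2; A4 → x | z | y; X1 → y; X2 → x; Y1 → X1 X2; Y2 → X2 X2

Introduce a nonterminal for each terminal appearing in a rule of length ≥ 2: X1 → y, X2 → x.
Binarize each right-hand side of length ≥ 3 by chaining fresh nonterminals (Y1, Y2, …): affected rules were S → A4 X1 X2; S → X2 X2 X2.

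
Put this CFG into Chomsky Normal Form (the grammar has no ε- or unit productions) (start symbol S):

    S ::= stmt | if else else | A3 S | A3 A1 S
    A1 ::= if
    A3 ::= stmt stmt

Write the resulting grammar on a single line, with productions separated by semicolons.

S ::= stmt | X1 Y1 | A3 S | A3 Y2; A1 ::= if; A3 ::= X3 X3; X1 ::= if; X2 ::= else; X3 ::= stmt; Y1 ::= X2 X2; Y2 ::= A1 S

Introduce a nonterminal for each terminal appearing in a rule of length ≥ 2: X1 → if, X2 → else, X3 → stmt.
Binarize each right-hand side of length ≥ 3 by chaining fresh nonterminals (Y1, Y2, …): affected rules were S → X1 X2 X2; S → A3 A1 S.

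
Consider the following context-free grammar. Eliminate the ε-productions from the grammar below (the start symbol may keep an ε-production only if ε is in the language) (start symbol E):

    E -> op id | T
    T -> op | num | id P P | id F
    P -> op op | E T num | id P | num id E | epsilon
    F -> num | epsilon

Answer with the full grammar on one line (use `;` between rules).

E -> op id | T; T -> op | num | id P P | id P | id | id F; P -> op op | E T num | id P | id | num id E; F -> num

The nullable symbols are {F, P}.
ε ∉ L(G), so no ε-production is kept.
Expand every rule over subsets of its nullable positions: T → id P P gives id P P | id P | id. P → id P gives id P | id.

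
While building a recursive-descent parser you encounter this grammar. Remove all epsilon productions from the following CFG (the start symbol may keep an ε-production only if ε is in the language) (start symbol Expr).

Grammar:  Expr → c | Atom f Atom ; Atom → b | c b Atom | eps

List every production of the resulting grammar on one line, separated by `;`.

Nullable set = {Atom}.
ε ∉ L(G), so no ε-production is kept.
Add the nullable-subset variants: Expr → Atom f Atom gives Atom f Atom | Atom f | f Atom | f. Atom → c b Atom gives c b Atom | c b.

Expr → c | Atom f Atom | Atom f | f Atom | f; Atom → b | c b Atom | c b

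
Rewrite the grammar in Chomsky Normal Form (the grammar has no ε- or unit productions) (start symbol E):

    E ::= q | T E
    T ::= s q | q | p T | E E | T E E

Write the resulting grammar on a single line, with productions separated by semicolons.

E ::= q | T E; T ::= X1 X2 | q | X3 T | E E | T Y1; X1 ::= s; X2 ::= q; X3 ::= p; Y1 ::= E E

Introduce a nonterminal for each terminal appearing in a rule of length ≥ 2: X1 → s, X2 → q, X3 → p.
Binarize each right-hand side of length ≥ 3 by chaining fresh nonterminals (Y1, Y2, …): affected rules were T → T E E.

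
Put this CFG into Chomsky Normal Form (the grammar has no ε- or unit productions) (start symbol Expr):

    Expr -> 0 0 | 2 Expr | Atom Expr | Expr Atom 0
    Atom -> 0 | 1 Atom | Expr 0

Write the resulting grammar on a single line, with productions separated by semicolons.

Introduce a nonterminal for each terminal appearing in a rule of length ≥ 2: X1 → 0, X2 → 2, X3 → 1.
Binarize each right-hand side of length ≥ 3 by chaining fresh nonterminals (Y1, Y2, …): affected rules were Expr → Expr Atom X1.

Expr -> X1 X1 | X2 Expr | Atom Expr | Expr Y1; Atom -> 0 | X3 Atom | Expr X1; X1 -> 0; X2 -> 2; X3 -> 1; Y1 -> Atom X1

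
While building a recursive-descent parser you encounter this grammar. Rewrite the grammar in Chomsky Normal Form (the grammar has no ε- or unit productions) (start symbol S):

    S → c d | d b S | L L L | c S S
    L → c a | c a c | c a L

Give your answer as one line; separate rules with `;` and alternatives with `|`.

S → X1 X2 | X2 Y1 | L Y2 | X1 Y3; L → X1 X4 | X1 Y4 | X1 Y5; X1 → c; X2 → d; X3 → b; X4 → a; Y1 → X3 S; Y2 → L L; Y3 → S S; Y4 → X4 X1; Y5 → X4 L

Introduce a nonterminal for each terminal appearing in a rule of length ≥ 2: X1 → c, X2 → d, X3 → b, X4 → a.
Binarize each right-hand side of length ≥ 3 by chaining fresh nonterminals (Y1, Y2, …): affected rules were S → X2 X3 S; S → L L L; S → X1 S S; L → X1 X4 X1.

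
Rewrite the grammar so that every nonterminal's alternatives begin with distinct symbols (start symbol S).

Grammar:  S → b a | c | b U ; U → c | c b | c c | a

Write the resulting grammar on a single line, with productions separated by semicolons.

S → c | b S'; U → a | c U'; S' → a | U; U' → ε | b | c

S has alternatives sharing prefix 'b': factor to S → b S' with S' → a | U.
U has alternatives sharing prefix 'c': factor to U → c U' with U' → ε | b | c.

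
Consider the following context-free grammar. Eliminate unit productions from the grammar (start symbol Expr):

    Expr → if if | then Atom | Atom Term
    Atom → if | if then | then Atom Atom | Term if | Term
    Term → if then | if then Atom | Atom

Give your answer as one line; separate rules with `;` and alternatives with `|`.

Unit pairs: Atom ⇒* {Term}; Term ⇒* {Atom}.
For every A with A ⇒* B via unit rules, add B's non-unit alternatives to A; then delete every rule of the form X → Y.

Expr → if if | then Atom | Atom Term; Atom → if then | if then Atom | if | then Atom Atom | Term if; Term → if then | if then Atom | if | then Atom Atom | Term if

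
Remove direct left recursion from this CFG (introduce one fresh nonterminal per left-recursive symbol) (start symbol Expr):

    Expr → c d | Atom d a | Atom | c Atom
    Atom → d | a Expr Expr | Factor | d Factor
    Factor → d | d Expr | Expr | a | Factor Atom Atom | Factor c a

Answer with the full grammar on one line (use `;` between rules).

Expr → c d | Atom d a | Atom | c Atom; Atom → d | a Expr Expr | Factor | d Factor; Factor → d Factor1 | d Expr Factor1 | Expr Factor1 | a Factor1; Factor1 → Atom Atom Factor1 | c a Factor1 | ε

Factor is directly left-recursive.
For Factor: α = {Atom Atom, c a}, β = {d, d Expr, Expr, a}. Rewrite as Factor → β Factor1 and Factor1 → α Factor1 | ε.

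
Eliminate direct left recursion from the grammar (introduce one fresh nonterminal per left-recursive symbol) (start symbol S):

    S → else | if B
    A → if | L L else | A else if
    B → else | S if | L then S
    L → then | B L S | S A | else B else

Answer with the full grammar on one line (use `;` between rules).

A is directly left-recursive.
For A: α = {else if}, β = {if, L L else}. Rewrite as A → β A' and A' → α A' | ε.

S → else | if B; A → if A' | L L else A'; B → else | S if | L then S; L → then | B L S | S A | else B else; A' → else if A' | ε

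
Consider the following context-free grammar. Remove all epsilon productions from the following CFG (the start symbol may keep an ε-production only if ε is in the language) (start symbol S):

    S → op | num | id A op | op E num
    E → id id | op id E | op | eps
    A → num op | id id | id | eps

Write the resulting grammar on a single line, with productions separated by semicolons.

Nullable nonterminals: {A, E}.
ε ∉ L(G), so no ε-production is kept.
Add the nullable-subset variants: S → id A op gives id A op | id op. S → op E num gives op E num | op num. E → op id E gives op id E | op id.

S → op | num | id A op | id op | op E num | op num; E → id id | op id E | op id | op; A → num op | id id | id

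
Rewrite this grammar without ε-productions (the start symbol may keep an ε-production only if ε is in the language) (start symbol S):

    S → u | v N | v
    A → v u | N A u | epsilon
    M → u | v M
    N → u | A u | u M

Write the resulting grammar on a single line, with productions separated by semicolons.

S → u | v N | v; A → v u | N A u | N u; M → u | v M; N → u | A u | u M

Nullable set = {A}.
ε ∉ L(G), so no ε-production is kept.
Expand every rule over subsets of its nullable positions: A → N A u gives N A u | N u.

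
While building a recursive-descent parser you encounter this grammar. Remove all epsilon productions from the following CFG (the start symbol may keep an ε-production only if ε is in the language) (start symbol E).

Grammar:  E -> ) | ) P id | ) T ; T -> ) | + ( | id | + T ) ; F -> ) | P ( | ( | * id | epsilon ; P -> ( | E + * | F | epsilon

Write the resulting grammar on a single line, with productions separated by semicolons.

Nullable set = {F, P}.
ε ∉ L(G), so no ε-production is kept.
Expand every rule over subsets of its nullable positions: E → ) P id gives ) P id | ) id. F → P ( gives P ( | (.

E -> ) | ) P id | ) id | ) T; T -> ) | + ( | id | + T ); F -> ) | P ( | ( | * id; P -> ( | E + * | F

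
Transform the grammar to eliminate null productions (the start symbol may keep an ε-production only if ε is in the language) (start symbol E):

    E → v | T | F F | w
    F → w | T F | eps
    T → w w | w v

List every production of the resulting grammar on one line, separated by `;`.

Nullable nonterminals: {E, F}.
ε ∈ L(G) since E is nullable, so keep E → ε.
Add the nullable-subset variants: E → F F gives F F | F. F → T F gives T F | T.

E → v | T | F F | F | w | ε; F → w | T F | T; T → w w | w v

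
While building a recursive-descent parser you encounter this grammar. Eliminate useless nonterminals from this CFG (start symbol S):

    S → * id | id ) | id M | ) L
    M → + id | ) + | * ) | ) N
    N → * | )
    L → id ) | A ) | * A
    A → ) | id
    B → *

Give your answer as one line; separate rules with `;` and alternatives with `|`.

S → * id | id ) | id M | ) L; M → + id | ) + | * ) | ) N; N → * | ); L → id ) | A ) | * A; A → ) | id

Generating nonterminals: {A, B, L, M, N, S}.
Reachable from S after that: {A, L, M, N, S}.
Removed useless symbols: {B} and every production mentioning them.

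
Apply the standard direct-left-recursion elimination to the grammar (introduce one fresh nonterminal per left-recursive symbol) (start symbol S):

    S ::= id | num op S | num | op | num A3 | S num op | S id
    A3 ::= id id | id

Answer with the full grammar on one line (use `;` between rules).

Directly left-recursive nonterminal: S.
For S: α = {num op, id}, β = {id, num op S, num, op, num A3}. Rewrite as S → β S' and S' → α S' | ε.

S ::= id S' | num op S S' | num S' | op S' | num A3 S'; A3 ::= id id | id; S' ::= num op S' | id S' | eps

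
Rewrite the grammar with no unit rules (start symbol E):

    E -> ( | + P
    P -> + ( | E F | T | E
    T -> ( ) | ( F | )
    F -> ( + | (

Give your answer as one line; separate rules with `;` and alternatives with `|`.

Unit pairs: P ⇒* {E, T}.
For every A with A ⇒* B via unit rules, add B's non-unit alternatives to A; then delete every rule of the form X → Y.

E -> ( | + P; P -> ( | + P | + ( | E F | ( ) | ( F | ); T -> ( ) | ( F | ); F -> ( + | (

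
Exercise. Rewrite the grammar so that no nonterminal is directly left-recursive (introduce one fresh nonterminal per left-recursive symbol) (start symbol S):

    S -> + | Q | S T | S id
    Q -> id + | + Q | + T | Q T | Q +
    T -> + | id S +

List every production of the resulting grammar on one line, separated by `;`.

S -> + S' | Q S'; Q -> id + Q' | + Q Q' | + T Q'; T -> + | id S +; S' -> T S' | id S' | eps; Q' -> T Q' | + Q' | eps

Directly left-recursive nonterminals: S, Q.
For S: α = {T, id}, β = {+, Q}. Rewrite as S → β S' and S' → α S' | ε.
For Q: α = {T, +}, β = {id +, + Q, + T}. Rewrite as Q → β Q' and Q' → α Q' | ε.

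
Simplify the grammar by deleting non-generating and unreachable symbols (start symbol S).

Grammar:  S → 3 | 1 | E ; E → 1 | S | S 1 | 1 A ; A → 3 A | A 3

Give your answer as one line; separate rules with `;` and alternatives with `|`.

Generating nonterminals: {E, S}.
Reachable from S after that: {E, S}.
Removed useless symbols: {A} and every production mentioning them.

S → 3 | 1 | E; E → 1 | S | S 1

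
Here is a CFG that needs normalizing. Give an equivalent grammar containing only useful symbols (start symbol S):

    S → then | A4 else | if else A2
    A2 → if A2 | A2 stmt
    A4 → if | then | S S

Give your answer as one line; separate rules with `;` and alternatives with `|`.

S → then | A4 else; A4 → if | then | S S

Generating nonterminals: {A4, S}.
Reachable from S after that: {A4, S}.
Removed useless symbols: {A2} and every production mentioning them.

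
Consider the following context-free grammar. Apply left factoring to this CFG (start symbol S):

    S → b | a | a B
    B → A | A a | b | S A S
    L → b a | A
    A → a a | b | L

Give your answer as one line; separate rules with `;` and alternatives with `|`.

S → b | a S'; B → b | S A S | A B'; L → b a | A; A → a a | b | L; S' → ε | B; B' → ε | a

S has alternatives sharing prefix 'a': factor to S → a S' with S' → ε | B.
B has alternatives sharing prefix 'A': factor to B → A B' with B' → ε | a.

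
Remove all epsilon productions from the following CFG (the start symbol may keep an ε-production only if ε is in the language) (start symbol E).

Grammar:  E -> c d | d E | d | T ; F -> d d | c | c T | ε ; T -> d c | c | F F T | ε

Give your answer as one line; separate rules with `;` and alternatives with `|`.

E -> c d | d E | d | T | ε; F -> d d | c | c T; T -> d c | c | F F T | F F | F T | F

Nullable nonterminals: {E, F, T}.
ε ∈ L(G) since E is nullable, so keep E → ε.
Expand every rule over subsets of its nullable positions: E → d E gives d E | d. T → F F T gives F F T | F F | F T | F.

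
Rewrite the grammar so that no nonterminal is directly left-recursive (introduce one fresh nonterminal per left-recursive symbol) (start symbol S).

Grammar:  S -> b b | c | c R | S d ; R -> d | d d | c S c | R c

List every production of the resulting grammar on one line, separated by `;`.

Left recursion appears on S, R.
For S: α = {d}, β = {b b, c, c R}. Rewrite as S → β S' and S' → α S' | ε.
For R: α = {c}, β = {d, d d, c S c}. Rewrite as R → β R' and R' → α R' | ε.

S -> b b S' | c S' | c R S'; R -> d R' | d d R' | c S c R'; S' -> d S' | eps; R' -> c R' | eps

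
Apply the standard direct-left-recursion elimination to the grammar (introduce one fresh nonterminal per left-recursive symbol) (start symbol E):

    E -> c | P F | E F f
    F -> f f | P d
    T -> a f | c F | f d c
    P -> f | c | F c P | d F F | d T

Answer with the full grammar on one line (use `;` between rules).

Directly left-recursive nonterminal: E.
For E: α = {F f}, β = {c, P F}. Rewrite as E → β E' and E' → α E' | ε.

E -> c E' | P F E'; F -> f f | P d; T -> a f | c F | f d c; P -> f | c | F c P | d F F | d T; E' -> F f E' | ε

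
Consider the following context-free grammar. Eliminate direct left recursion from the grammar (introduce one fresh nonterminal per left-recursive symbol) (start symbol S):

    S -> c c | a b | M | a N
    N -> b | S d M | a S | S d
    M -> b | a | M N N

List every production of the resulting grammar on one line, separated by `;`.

M is directly left-recursive.
For M: α = {N N}, β = {b, a}. Rewrite as M → β M' and M' → α M' | ε.

S -> c c | a b | M | a N; N -> b | S d M | a S | S d; M -> b M' | a M'; M' -> N N M' | eps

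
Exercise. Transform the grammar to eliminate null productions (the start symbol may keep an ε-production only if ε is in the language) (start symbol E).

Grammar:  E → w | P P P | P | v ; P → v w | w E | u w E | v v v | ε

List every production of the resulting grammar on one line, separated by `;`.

E → w | P P P | P P | P | v | ε; P → v w | w E | w | u w E | u w | v v v

Nullable set = {E, P}.
ε ∈ L(G) since E is nullable, so keep E → ε.
For each production, add variants omitting each subset of nullable occurrences: E → P P P gives P P P | P P | P. P → w E gives w E | w. P → u w E gives u w E | u w.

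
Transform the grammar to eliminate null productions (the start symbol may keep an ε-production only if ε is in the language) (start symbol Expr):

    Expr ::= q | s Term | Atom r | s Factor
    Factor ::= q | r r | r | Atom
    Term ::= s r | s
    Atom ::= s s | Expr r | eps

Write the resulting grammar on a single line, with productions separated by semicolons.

Expr ::= q | s Term | Atom r | r | s Factor | s; Factor ::= q | r r | r | Atom; Term ::= s r | s; Atom ::= s s | Expr r

Nullable set = {Atom, Factor}.
ε ∉ L(G), so no ε-production is kept.
For each production, add variants omitting each subset of nullable occurrences: Expr → Atom r gives Atom r | r. Expr → s Factor gives s Factor | s.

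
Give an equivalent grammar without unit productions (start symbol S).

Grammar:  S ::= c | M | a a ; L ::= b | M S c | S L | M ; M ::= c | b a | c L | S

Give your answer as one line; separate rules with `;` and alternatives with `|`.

Unit pairs: L ⇒* {M, S}; M ⇒* {S}; S ⇒* {M}.
For each unit pair (A, B), copy every non-unit production of B to A, then drop all unit productions.

S ::= c | a a | b a | c L; L ::= b | M S c | S L | c | a a | b a | c L; M ::= c | a a | b a | c L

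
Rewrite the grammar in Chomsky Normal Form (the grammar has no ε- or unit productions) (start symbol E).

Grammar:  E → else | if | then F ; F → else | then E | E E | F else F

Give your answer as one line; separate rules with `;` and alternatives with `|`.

Introduce a nonterminal for each terminal appearing in a rule of length ≥ 2: X1 → then, X2 → else.
Binarize each right-hand side of length ≥ 3 by chaining fresh nonterminals (Y1, Y2, …): affected rules were F → F X2 F.

E → else | if | X1 F; F → else | X1 E | E E | F Y1; X1 → then; X2 → else; Y1 → X2 F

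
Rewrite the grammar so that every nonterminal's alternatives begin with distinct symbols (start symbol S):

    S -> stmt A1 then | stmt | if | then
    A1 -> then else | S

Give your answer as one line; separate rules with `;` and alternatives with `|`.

S -> if | then | stmt S'; A1 -> then else | S; S' -> A1 then | epsilon

S has alternatives sharing prefix 'stmt': factor to S → stmt S' with S' → A1 then | ε.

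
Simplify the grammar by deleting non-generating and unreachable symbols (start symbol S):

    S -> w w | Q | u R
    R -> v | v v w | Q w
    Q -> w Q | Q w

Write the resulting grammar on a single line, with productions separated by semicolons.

Generating nonterminals: {R, S}.
Reachable from S after that: {R, S}.
Removed useless symbols: {Q} and every production mentioning them.

S -> w w | u R; R -> v | v v w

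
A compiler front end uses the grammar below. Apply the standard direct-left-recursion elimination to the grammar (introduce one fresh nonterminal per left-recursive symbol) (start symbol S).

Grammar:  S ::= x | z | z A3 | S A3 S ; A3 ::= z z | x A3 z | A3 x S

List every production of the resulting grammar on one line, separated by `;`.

Directly left-recursive nonterminals: S, A3.
For S: α = {A3 S}, β = {x, z, z A3}. Rewrite as S → β S' and S' → α S' | ε.
For A3: α = {x S}, β = {z z, x A3 z}. Rewrite as A3 → β A3' and A3' → α A3' | ε.

S ::= x S' | z S' | z A3 S'; A3 ::= z z A3' | x A3 z A3'; S' ::= A3 S S' | ε; A3' ::= x S A3' | ε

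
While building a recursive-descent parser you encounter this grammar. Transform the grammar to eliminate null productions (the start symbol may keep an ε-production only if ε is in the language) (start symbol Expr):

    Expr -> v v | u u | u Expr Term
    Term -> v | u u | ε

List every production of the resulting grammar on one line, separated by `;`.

The nullable symbols are {Term}.
ε ∉ L(G), so no ε-production is kept.
Add the nullable-subset variants: Expr → u Expr Term gives u Expr Term | u Expr.

Expr -> v v | u u | u Expr Term | u Expr; Term -> v | u u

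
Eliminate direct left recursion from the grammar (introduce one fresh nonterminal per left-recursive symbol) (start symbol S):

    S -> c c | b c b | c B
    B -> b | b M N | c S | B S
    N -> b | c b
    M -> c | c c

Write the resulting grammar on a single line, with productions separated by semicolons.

S -> c c | b c b | c B; B -> b B' | b M N B' | c S B'; N -> b | c b; M -> c | c c; B' -> S B' | ε

Directly left-recursive nonterminal: B.
For B: α = {S}, β = {b, b M N, c S}. Rewrite as B → β B' and B' → α B' | ε.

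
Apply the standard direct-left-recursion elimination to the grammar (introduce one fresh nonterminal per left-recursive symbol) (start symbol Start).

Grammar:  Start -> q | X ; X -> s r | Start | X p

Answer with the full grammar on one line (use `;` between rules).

Directly left-recursive nonterminal: X.
For X: α = {p}, β = {s r, Start}. Rewrite as X → β X1 and X1 → α X1 | ε.

Start -> q | X; X -> s r X1 | Start X1; X1 -> p X1 | ε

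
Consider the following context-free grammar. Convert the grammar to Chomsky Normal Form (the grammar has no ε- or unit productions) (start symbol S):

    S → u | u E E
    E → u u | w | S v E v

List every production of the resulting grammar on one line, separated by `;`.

Introduce a nonterminal for each terminal appearing in a rule of length ≥ 2: X1 → u, X2 → v.
Binarize each right-hand side of length ≥ 3 by chaining fresh nonterminals (Y1, Y2, …): affected rules were S → X1 E E; E → S X2 E X2.

S → u | X1 Y1; E → X1 X1 | w | S Y2; X1 → u; X2 → v; Y1 → E E; Y2 → X2 Y3; Y3 → E X2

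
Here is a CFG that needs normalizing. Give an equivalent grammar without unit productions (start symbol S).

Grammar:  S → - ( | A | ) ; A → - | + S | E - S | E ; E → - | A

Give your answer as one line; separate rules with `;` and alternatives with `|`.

Unit pairs: A ⇒* {E}; E ⇒* {A}; S ⇒* {A, E}.
Replace each nonterminal's rules with the union of the non-unit rules of every nonterminal it unit-derives.

S → - | - ( | ) | + S | E - S; A → - | + S | E - S; E → - | + S | E - S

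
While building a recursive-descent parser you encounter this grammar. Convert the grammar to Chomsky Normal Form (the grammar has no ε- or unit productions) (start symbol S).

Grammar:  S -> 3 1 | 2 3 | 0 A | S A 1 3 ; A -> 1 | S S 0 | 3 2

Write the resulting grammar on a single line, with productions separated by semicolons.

Introduce a nonterminal for each terminal appearing in a rule of length ≥ 2: X1 → 3, X2 → 1, X3 → 2, X4 → 0.
Binarize each right-hand side of length ≥ 3 by chaining fresh nonterminals (Y1, Y2, …): affected rules were S → S A X2 X1; A → S S X4.

S -> X1 X2 | X3 X1 | X4 A | S Y1; A -> 1 | S Y3 | X1 X3; X1 -> 3; X2 -> 1; X3 -> 2; X4 -> 0; Y1 -> A Y2; Y2 -> X2 X1; Y3 -> S X4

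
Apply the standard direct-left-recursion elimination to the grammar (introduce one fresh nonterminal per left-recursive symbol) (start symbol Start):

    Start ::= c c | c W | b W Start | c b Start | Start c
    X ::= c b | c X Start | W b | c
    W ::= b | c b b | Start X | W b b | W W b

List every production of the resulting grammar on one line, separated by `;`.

Start ::= c c Start1 | c W Start1 | b W Start Start1 | c b Start Start1; X ::= c b | c X Start | W b | c; W ::= b W1 | c b b W1 | Start X W1; Start1 ::= c Start1 | ε; W1 ::= b b W1 | W b W1 | ε

Start, W are directly left-recursive.
For Start: α = {c}, β = {c c, c W, b W Start, c b Start}. Rewrite as Start → β Start1 and Start1 → α Start1 | ε.
For W: α = {b b, W b}, β = {b, c b b, Start X}. Rewrite as W → β W1 and W1 → α W1 | ε.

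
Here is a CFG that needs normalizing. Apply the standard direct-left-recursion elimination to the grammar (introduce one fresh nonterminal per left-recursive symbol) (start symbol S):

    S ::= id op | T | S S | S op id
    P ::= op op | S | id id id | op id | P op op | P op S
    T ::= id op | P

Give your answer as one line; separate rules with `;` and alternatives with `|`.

Directly left-recursive nonterminals: S, P.
For S: α = {S, op id}, β = {id op, T}. Rewrite as S → β S' and S' → α S' | ε.
For P: α = {op op, op S}, β = {op op, S, id id id, op id}. Rewrite as P → β P' and P' → α P' | ε.

S ::= id op S' | T S'; P ::= op op P' | S P' | id id id P' | op id P'; T ::= id op | P; S' ::= S S' | op id S' | ε; P' ::= op op P' | op S P' | ε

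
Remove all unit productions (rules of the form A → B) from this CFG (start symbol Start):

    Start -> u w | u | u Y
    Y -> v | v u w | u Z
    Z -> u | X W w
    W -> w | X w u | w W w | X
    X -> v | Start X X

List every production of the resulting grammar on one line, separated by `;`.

Start -> u w | u | u Y; Y -> v | v u w | u Z; Z -> u | X W w; W -> v | Start X X | w | X w u | w W w; X -> v | Start X X

Unit pairs: W ⇒* {X}.
For every A with A ⇒* B via unit rules, add B's non-unit alternatives to A; then delete every rule of the form X → Y.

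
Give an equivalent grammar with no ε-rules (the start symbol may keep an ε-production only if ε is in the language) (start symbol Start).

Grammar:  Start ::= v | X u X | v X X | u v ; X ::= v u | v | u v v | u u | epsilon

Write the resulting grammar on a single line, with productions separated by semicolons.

Start ::= v | X u X | X u | u X | u | v X X | v X | u v; X ::= v u | v | u v v | u u

Nullable nonterminals: {X}.
ε ∉ L(G), so no ε-production is kept.
Add the nullable-subset variants: Start → X u X gives X u X | X u | u X | u. Start → v X X gives v X X | v X.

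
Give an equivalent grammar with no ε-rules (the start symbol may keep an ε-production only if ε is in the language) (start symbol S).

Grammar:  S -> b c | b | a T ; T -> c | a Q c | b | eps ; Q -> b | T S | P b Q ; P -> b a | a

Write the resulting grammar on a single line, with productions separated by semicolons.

Nullable set = {T}.
ε ∉ L(G), so no ε-production is kept.
For each production, add variants omitting each subset of nullable occurrences: S → a T gives a T | a. Q → T S gives T S | S.

S -> b c | b | a T | a; T -> c | a Q c | b; Q -> b | T S | S | P b Q; P -> b a | a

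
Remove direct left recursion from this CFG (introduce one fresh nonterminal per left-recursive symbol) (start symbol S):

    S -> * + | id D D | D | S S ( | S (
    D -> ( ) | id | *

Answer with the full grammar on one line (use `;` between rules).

S is directly left-recursive.
For S: α = {S (, (}, β = {* +, id D D, D}. Rewrite as S → β S' and S' → α S' | ε.

S -> * + S' | id D D S' | D S'; D -> ( ) | id | *; S' -> S ( S' | ( S' | epsilon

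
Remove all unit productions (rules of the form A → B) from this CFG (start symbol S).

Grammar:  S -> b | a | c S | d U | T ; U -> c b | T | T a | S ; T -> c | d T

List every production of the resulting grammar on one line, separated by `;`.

S -> b | a | c S | d U | c | d T; U -> c b | T a | b | a | c S | d U | c | d T; T -> c | d T

Unit pairs: S ⇒* {T}; U ⇒* {S, T}.
Replace each nonterminal's rules with the union of the non-unit rules of every nonterminal it unit-derives.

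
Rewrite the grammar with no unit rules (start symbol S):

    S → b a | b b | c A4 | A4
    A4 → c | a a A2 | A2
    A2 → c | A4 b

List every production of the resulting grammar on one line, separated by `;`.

S → c | a a A2 | A4 b | b a | b b | c A4; A4 → c | a a A2 | A4 b; A2 → c | A4 b

Unit pairs: A4 ⇒* {A2}; S ⇒* {A2, A4}.
For each unit pair (A, B), copy every non-unit production of B to A, then drop all unit productions.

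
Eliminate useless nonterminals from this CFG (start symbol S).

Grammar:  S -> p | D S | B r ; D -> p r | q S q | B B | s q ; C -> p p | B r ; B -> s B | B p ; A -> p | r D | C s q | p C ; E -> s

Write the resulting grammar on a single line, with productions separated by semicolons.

Generating nonterminals: {A, C, D, E, S}.
Reachable from S after that: {D, S}.
Removed useless symbols: {A, B, C, E} and every production mentioning them.

S -> p | D S; D -> p r | q S q | s q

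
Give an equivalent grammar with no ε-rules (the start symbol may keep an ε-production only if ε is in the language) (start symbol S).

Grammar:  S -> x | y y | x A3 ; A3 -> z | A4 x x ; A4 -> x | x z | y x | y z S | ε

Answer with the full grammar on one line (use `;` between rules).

S -> x | y y | x A3; A3 -> z | A4 x x | x x; A4 -> x | x z | y x | y z S

The nullable symbols are {A4}.
ε ∉ L(G), so no ε-production is kept.
Expand every rule over subsets of its nullable positions: A3 → A4 x x gives A4 x x | x x.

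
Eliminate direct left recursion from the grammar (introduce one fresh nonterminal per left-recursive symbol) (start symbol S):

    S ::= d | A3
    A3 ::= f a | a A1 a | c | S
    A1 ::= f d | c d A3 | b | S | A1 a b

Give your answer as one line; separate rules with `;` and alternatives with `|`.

Left recursion appears on A1.
For A1: α = {a b}, β = {f d, c d A3, b, S}. Rewrite as A1 → β A1' and A1' → α A1' | ε.

S ::= d | A3; A3 ::= f a | a A1 a | c | S; A1 ::= f d A1' | c d A3 A1' | b A1' | S A1'; A1' ::= a b A1' | ε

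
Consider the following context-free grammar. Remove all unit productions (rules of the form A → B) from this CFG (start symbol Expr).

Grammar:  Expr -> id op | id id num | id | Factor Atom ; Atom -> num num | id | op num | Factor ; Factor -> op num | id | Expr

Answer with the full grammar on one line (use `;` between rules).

Expr -> id op | id id num | id | Factor Atom; Atom -> num num | id | op num | id op | id id num | Factor Atom; Factor -> op num | id | id op | id id num | Factor Atom

Unit pairs: Atom ⇒* {Expr, Factor}; Factor ⇒* {Expr}.
Replace each nonterminal's rules with the union of the non-unit rules of every nonterminal it unit-derives.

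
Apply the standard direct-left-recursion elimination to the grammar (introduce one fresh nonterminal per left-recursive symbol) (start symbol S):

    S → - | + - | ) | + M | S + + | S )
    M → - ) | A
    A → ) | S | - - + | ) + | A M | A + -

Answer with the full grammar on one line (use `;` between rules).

S → - S' | + - S' | ) S' | + M S'; M → - ) | A; A → ) A' | S A' | - - + A' | ) + A'; S' → + + S' | ) S' | ε; A' → M A' | + - A' | ε

Left recursion appears on S, A.
For S: α = {+ +, )}, β = {-, + -, ), + M}. Rewrite as S → β S' and S' → α S' | ε.
For A: α = {M, + -}, β = {), S, - - +, ) +}. Rewrite as A → β A' and A' → α A' | ε.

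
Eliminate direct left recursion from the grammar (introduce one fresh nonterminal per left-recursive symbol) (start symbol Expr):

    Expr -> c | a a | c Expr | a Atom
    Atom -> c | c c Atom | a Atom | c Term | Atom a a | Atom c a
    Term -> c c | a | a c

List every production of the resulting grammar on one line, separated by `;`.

Expr -> c | a a | c Expr | a Atom; Atom -> c Atom1 | c c Atom Atom1 | a Atom Atom1 | c Term Atom1; Term -> c c | a | a c; Atom1 -> a a Atom1 | c a Atom1 | ε

Left recursion appears on Atom.
For Atom: α = {a a, c a}, β = {c, c c Atom, a Atom, c Term}. Rewrite as Atom → β Atom1 and Atom1 → α Atom1 | ε.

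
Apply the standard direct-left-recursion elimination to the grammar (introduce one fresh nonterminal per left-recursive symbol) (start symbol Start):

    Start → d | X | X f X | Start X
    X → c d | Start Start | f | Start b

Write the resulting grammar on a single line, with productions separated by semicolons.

Start → d Start1 | X Start1 | X f X Start1; X → c d | Start Start | f | Start b; Start1 → X Start1 | eps

Directly left-recursive nonterminal: Start.
For Start: α = {X}, β = {d, X, X f X}. Rewrite as Start → β Start1 and Start1 → α Start1 | ε.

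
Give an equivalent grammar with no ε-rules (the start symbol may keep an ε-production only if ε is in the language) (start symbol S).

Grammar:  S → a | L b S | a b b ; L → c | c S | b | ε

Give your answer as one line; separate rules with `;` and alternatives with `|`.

The nullable symbols are {L}.
ε ∉ L(G), so no ε-production is kept.
Expand every rule over subsets of its nullable positions: S → L b S gives L b S | b S.

S → a | L b S | b S | a b b; L → c | c S | b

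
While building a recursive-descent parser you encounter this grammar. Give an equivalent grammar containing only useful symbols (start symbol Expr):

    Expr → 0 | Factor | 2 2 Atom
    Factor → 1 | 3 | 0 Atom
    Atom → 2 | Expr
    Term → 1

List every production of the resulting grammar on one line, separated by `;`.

Expr → 0 | Factor | 2 2 Atom; Factor → 1 | 3 | 0 Atom; Atom → 2 | Expr

Generating nonterminals: {Atom, Expr, Factor, Term}.
Reachable from Expr after that: {Atom, Expr, Factor}.
Removed useless symbols: {Term} and every production mentioning them.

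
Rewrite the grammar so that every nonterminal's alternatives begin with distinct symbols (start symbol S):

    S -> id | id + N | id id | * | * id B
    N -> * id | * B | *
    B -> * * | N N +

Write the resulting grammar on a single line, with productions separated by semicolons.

S has alternatives sharing prefix 'id': factor to S → id S' with S' → ε | + N | id.
S has alternatives sharing prefix '*': factor to S → * S'' with S'' → ε | id B.
N has alternatives sharing prefix '*': factor to N → * N' with N' → id | B | ε.

S -> id S' | * S''; N -> * N'; B -> * * | N N +; S' -> ε | + N | id; S'' -> ε | id B; N' -> id | B | ε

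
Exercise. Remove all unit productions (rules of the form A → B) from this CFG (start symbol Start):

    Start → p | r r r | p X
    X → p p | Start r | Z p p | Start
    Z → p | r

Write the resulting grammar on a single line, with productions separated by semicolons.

Unit pairs: X ⇒* {Start}.
For each unit pair (A, B), copy every non-unit production of B to A, then drop all unit productions.

Start → p | r r r | p X; X → p | r r r | p X | p p | Start r | Z p p; Z → p | r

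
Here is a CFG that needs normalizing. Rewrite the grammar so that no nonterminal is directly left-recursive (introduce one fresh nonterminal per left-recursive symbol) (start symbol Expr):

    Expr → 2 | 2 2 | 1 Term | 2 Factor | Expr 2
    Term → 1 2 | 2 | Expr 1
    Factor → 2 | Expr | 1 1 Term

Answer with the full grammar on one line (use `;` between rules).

Expr → 2 Expr1 | 2 2 Expr1 | 1 Term Expr1 | 2 Factor Expr1; Term → 1 2 | 2 | Expr 1; Factor → 2 | Expr | 1 1 Term; Expr1 → 2 Expr1 | epsilon

Left recursion appears on Expr.
For Expr: α = {2}, β = {2, 2 2, 1 Term, 2 Factor}. Rewrite as Expr → β Expr1 and Expr1 → α Expr1 | ε.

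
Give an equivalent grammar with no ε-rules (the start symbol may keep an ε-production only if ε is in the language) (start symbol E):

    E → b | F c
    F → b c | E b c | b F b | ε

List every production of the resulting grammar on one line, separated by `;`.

E → b | F c | c; F → b c | E b c | b F b | b b

Nullable set = {F}.
ε ∉ L(G), so no ε-production is kept.
Add the nullable-subset variants: E → F c gives F c | c. F → b F b gives b F b | b b.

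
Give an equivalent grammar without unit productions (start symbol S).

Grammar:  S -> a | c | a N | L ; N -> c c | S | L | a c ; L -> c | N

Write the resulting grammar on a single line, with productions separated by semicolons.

S -> c | a | a N | c c | a c; N -> c | a | a N | c c | a c; L -> c | a | a N | c c | a c

Unit pairs: L ⇒* {N, S}; N ⇒* {L, S}; S ⇒* {L, N}.
For every A with A ⇒* B via unit rules, add B's non-unit alternatives to A; then delete every rule of the form X → Y.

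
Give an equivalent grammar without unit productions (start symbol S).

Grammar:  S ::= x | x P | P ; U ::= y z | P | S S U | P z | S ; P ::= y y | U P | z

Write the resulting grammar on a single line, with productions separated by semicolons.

S ::= x | x P | y y | U P | z; U ::= y z | S S U | P z | x | x P | y y | U P | z; P ::= y y | U P | z

Unit pairs: S ⇒* {P}; U ⇒* {P, S}.
Replace each nonterminal's rules with the union of the non-unit rules of every nonterminal it unit-derives.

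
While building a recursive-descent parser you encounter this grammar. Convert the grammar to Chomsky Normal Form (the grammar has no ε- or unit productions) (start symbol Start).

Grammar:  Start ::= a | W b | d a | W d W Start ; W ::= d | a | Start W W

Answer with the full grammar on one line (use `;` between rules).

Introduce a nonterminal for each terminal appearing in a rule of length ≥ 2: X1 → b, X2 → d, X3 → a.
Binarize each right-hand side of length ≥ 3 by chaining fresh nonterminals (Y1, Y2, …): affected rules were Start → W X2 W Start; W → Start W W.

Start ::= a | W X1 | X2 X3 | W Y1; W ::= d | a | Start Y3; X1 ::= b; X2 ::= d; X3 ::= a; Y1 ::= X2 Y2; Y2 ::= W Start; Y3 ::= W W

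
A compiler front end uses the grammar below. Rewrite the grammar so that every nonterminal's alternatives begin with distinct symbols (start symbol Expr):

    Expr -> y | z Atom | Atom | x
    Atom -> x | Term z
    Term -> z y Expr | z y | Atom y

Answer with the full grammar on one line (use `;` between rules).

Term has alternatives sharing prefix 'z y': factor to Term → z y Term1 with Term1 → Expr | ε.

Expr -> y | z Atom | Atom | x; Atom -> x | Term z; Term -> Atom y | z y Term1; Term1 -> Expr | ε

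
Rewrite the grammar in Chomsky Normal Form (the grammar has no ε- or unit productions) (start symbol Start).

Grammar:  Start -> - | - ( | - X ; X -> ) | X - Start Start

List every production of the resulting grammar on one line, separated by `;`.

Introduce a nonterminal for each terminal appearing in a rule of length ≥ 2: X1 → -, X2 → (.
Binarize each right-hand side of length ≥ 3 by chaining fresh nonterminals (Y1, Y2, …): affected rules were X → X X1 Start Start.

Start -> - | X1 X2 | X1 X; X -> ) | X Y1; X1 -> -; X2 -> (; Y1 -> X1 Y2; Y2 -> Start Start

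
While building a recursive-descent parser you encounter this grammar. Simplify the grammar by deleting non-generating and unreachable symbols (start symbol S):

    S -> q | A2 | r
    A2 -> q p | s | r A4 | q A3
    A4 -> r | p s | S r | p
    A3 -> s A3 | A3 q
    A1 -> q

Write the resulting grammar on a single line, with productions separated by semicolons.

S -> q | A2 | r; A2 -> q p | s | r A4; A4 -> r | p s | S r | p

Generating nonterminals: {A1, A2, A4, S}.
Reachable from S after that: {A2, A4, S}.
Removed useless symbols: {A1, A3} and every production mentioning them.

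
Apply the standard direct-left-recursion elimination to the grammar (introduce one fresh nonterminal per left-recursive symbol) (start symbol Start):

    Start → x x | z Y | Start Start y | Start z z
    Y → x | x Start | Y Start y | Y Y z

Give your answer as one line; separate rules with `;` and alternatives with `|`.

Start → x x Start1 | z Y Start1; Y → x Y1 | x Start Y1; Start1 → Start y Start1 | z z Start1 | ε; Y1 → Start y Y1 | Y z Y1 | ε

Start, Y are directly left-recursive.
For Start: α = {Start y, z z}, β = {x x, z Y}. Rewrite as Start → β Start1 and Start1 → α Start1 | ε.
For Y: α = {Start y, Y z}, β = {x, x Start}. Rewrite as Y → β Y1 and Y1 → α Y1 | ε.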